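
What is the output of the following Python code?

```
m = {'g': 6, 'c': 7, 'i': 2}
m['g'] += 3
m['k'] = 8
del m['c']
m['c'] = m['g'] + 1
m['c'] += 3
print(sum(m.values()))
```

m['g'] = 6+3 = 9 → {'g': 9, 'c': 7, 'i': 2}
m['k'] = 8 → {'g': 9, 'c': 7, 'i': 2, 'k': 8}
del 'c' → {'g': 9, 'i': 2, 'k': 8}
m['c'] = m['g']+1 = 10 → {'g': 9, 'i': 2, 'k': 8, 'c': 10}
m['c'] = 10+3 = 13 → {'g': 9, 'i': 2, 'k': 8, 'c': 13}
sum of values = 32

32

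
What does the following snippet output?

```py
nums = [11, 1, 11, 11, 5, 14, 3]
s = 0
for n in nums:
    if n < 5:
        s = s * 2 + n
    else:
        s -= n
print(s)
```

-121

n=11: not <5, s = 0-11 = -11
n=1: <5, s = (-11)*2+1 = -21
n=11: not <5, s = (-21)-11 = -32
n=11: not <5, s = (-32)-11 = -43
n=5: not <5, s = (-43)-5 = -48
n=14: not <5, s = (-48)-14 = -62
n=3: <5, s = (-62)*2+3 = -121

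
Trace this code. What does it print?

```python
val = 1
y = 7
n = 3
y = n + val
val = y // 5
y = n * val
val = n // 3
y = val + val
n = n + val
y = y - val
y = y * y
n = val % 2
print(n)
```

y = 3+1 = 4
val = 4//5 = 0
y = 3*0 = 0
val = 3//3 = 1
y = 1+1 = 2
n = 3+1 = 4
y = 2-1 = 1
y = 1*1 = 1
n = 1%2 = 1

1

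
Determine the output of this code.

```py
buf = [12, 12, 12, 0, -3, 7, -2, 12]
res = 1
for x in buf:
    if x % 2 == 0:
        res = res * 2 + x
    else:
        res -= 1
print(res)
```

736

x=12: even, res = 1*2+12 = 14
x=12: even, res = 14*2+12 = 40
x=12: even, res = 40*2+12 = 92
x=0: even, res = 92*2+0 = 184
x=-3: not even, res = 184-1 = 183
x=7: not even, res = 183-1 = 182
x=-2: even, res = 182*2+(-2) = 362
x=12: even, res = 362*2+12 = 736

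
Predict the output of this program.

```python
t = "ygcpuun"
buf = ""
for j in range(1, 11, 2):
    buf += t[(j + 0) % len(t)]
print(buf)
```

gpuyc

j=1: add t[1]='g' → 'g'
j=3: add t[3]='p' → 'gp'
j=5: add t[5]='u' → 'gpu'
j=7: add t[0]='y' → 'gpuy'
j=9: add t[2]='c' → 'gpuyc'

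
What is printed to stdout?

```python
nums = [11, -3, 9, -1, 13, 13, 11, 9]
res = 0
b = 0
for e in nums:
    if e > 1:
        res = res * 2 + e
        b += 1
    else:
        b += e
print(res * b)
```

e=11: >1, res = 0*2+11 = 11; b=1
e=-3: not >1; b=-2
e=9: >1, res = 11*2+9 = 31; b=-1
e=-1: not >1; b=-2
e=13: >1, res = 31*2+13 = 75; b=-1
e=13: >1, res = 75*2+13 = 163; b=0
e=11: >1, res = 163*2+11 = 337; b=1
e=9: >1, res = 337*2+9 = 683; b=2
res*b = 683*2 = 1366

1366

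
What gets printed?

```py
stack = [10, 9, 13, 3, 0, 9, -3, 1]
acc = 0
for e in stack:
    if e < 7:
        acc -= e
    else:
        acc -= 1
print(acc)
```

-5

e=10: not <7, acc = 0-1 = -1
e=9: not <7, acc = (-1)-1 = -2
e=13: not <7, acc = (-2)-1 = -3
e=3: <7, acc = (-3)-3 = -6
e=0: <7, acc = (-6)-0 = -6
e=9: not <7, acc = (-6)-1 = -7
e=-3: <7, acc = (-7)-(-3) = -4
e=1: <7, acc = (-4)-1 = -5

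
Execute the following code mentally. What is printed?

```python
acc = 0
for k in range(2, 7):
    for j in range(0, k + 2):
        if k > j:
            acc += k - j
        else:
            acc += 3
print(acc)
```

85

k=2,j=0: 2>0, acc = 0+2 = 2
k=2,j=1: 2>1, acc = 2+1 = 3
k=2,j=2: not 2>2, acc = 3+3 = 6
k=2,j=3: not 2>3, acc = 6+3 = 9
k=3,j=0: 3>0, acc = 9+3 = 12
k=3,j=1: 3>1, acc = 12+2 = 14
k=3,j=2: 3>2, acc = 14+1 = 15
k=3,j=3: not 3>3, acc = 15+3 = 18
k=3,j=4: not 3>4, acc = 18+3 = 21
k=4,j=0: 4>0, acc = 21+4 = 25
k=4,j=1: 4>1, acc = 25+3 = 28
k=4,j=2: 4>2, acc = 28+2 = 30
k=4,j=3: 4>3, acc = 30+1 = 31
k=4,j=4: not 4>4, acc = 31+3 = 34
k=4,j=5: not 4>5, acc = 34+3 = 37
k=5,j=0: 5>0, acc = 37+5 = 42
k=5,j=1: 5>1, acc = 42+4 = 46
k=5,j=2: 5>2, acc = 46+3 = 49
k=5,j=3: 5>3, acc = 49+2 = 51
k=5,j=4: 5>4, acc = 51+1 = 52
k=5,j=5: not 5>5, acc = 52+3 = 55
k=5,j=6: not 5>6, acc = 55+3 = 58
k=6,j=0: 6>0, acc = 58+6 = 64
k=6,j=1: 6>1, acc = 64+5 = 69
k=6,j=2: 6>2, acc = 69+4 = 73
k=6,j=3: 6>3, acc = 73+3 = 76
k=6,j=4: 6>4, acc = 76+2 = 78
k=6,j=5: 6>5, acc = 78+1 = 79
k=6,j=6: not 6>6, acc = 79+3 = 82
k=6,j=7: not 6>7, acc = 82+3 = 85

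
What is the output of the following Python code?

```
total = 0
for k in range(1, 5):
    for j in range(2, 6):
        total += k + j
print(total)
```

96

k=1,j=2: total = 0+3 = 3
k=1,j=3: total = 3+4 = 7
k=1,j=4: total = 7+5 = 12
k=1,j=5: total = 12+6 = 18
k=2,j=2: total = 18+4 = 22
k=2,j=3: total = 22+5 = 27
k=2,j=4: total = 27+6 = 33
k=2,j=5: total = 33+7 = 40
k=3,j=2: total = 40+5 = 45
k=3,j=3: total = 45+6 = 51
k=3,j=4: total = 51+7 = 58
k=3,j=5: total = 58+8 = 66
k=4,j=2: total = 66+6 = 72
k=4,j=3: total = 72+7 = 79
k=4,j=4: total = 79+8 = 87
k=4,j=5: total = 87+9 = 96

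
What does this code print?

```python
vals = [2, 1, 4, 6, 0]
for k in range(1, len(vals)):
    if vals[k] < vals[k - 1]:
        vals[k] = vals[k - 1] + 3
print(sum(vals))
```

40

k=1: 1<2, vals[1] = 2+3 = 5 → [2, 5, 4, 6, 0]
k=2: 4<5, vals[2] = 5+3 = 8 → [2, 5, 8, 6, 0]
k=3: 6<8, vals[3] = 8+3 = 11 → [2, 5, 8, 11, 0]
k=4: 0<11, vals[4] = 11+3 = 14 → [2, 5, 8, 11, 14]
sum = 40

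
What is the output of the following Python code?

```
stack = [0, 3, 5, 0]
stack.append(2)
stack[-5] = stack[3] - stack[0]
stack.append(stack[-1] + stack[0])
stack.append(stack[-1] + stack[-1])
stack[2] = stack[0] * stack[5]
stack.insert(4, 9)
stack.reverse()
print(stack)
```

[4, 2, 2, 9, 0, 0, 3, 0]

append 2 → [0, 3, 5, 0, 2]
stack[-5] = stack[3]-stack[0] = 0-0 = 0 → [0, 3, 5, 0, 2]
append stack[-1]+stack[0] = 2+0 = 2 → [0, 3, 5, 0, 2, 2]
append stack[-1]+stack[-1] = 2+2 = 4 → [0, 3, 5, 0, 2, 2, 4]
stack[2] = stack[0]*stack[5] = 0*2 = 0 → [0, 3, 0, 0, 2, 2, 4]
insert 9 at 4 → [0, 3, 0, 0, 9, 2, 2, 4]
reverse → [4, 2, 2, 9, 0, 0, 3, 0]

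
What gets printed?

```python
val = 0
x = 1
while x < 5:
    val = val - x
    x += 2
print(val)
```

x=1: val = 0-1 = -1
x=3: val = (-1)-3 = -4

-4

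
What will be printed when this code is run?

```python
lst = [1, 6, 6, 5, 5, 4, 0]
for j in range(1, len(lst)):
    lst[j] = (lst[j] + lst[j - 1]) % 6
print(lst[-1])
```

j=1: lst[1] = (6+1)%6 = 1 → [1, 1, 6, 5, 5, 4, 0]
j=2: lst[2] = (6+1)%6 = 1 → [1, 1, 1, 5, 5, 4, 0]
j=3: lst[3] = (5+1)%6 = 0 → [1, 1, 1, 0, 5, 4, 0]
j=4: lst[4] = (5+0)%6 = 5 → [1, 1, 1, 0, 5, 4, 0]
j=5: lst[5] = (4+5)%6 = 3 → [1, 1, 1, 0, 5, 3, 0]
j=6: lst[6] = (0+3)%6 = 3 → [1, 1, 1, 0, 5, 3, 3]

3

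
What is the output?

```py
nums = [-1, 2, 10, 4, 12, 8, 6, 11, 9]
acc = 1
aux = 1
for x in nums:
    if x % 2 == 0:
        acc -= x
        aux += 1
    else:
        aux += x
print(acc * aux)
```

-1066

x=-1: not even; aux=0
x=2: even, acc = 1-2 = -1; aux=1
x=10: even, acc = (-1)-10 = -11; aux=2
x=4: even, acc = (-11)-4 = -15; aux=3
x=12: even, acc = (-15)-12 = -27; aux=4
x=8: even, acc = (-27)-8 = -35; aux=5
x=6: even, acc = (-35)-6 = -41; aux=6
x=11: not even; aux=17
x=9: not even; aux=26
acc*aux = (-41)*26 = -1066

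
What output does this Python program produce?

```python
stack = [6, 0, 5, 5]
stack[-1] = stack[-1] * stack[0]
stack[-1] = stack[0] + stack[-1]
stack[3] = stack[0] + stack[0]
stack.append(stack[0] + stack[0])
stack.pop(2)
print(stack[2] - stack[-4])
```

6

stack[-1] = stack[-1]*stack[0] = 5*6 = 30 → [6, 0, 5, 30]
stack[-1] = stack[0]+stack[-1] = 6+30 = 36 → [6, 0, 5, 36]
stack[3] = stack[0]+stack[0] = 6+6 = 12 → [6, 0, 5, 12]
append stack[0]+stack[0] = 6+6 = 12 → [6, 0, 5, 12, 12]
pop(2) removes 5 → [6, 0, 12, 12]
stack[2]-stack[-4] = 12-6 = 6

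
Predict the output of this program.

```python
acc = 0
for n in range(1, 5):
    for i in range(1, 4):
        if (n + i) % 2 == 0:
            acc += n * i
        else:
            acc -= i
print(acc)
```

n=1,i=1: even sum, acc = 0+1 = 1
n=1,i=2: odd sum, acc = 1-2 = -1
n=1,i=3: even sum, acc = (-1)+3 = 2
n=2,i=1: odd sum, acc = 2-1 = 1
n=2,i=2: even sum, acc = 1+4 = 5
n=2,i=3: odd sum, acc = 5-3 = 2
n=3,i=1: even sum, acc = 2+3 = 5
n=3,i=2: odd sum, acc = 5-2 = 3
n=3,i=3: even sum, acc = 3+9 = 12
n=4,i=1: odd sum, acc = 12-1 = 11
n=4,i=2: even sum, acc = 11+8 = 19
n=4,i=3: odd sum, acc = 19-3 = 16

16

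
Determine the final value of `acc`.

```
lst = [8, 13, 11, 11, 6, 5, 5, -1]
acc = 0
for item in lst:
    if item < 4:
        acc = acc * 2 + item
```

item=8: not <4
item=13: not <4
item=11: not <4
item=11: not <4
item=6: not <4
item=5: not <4
item=5: not <4
item=-1: <4, acc = 0*2+(-1) = -1

-1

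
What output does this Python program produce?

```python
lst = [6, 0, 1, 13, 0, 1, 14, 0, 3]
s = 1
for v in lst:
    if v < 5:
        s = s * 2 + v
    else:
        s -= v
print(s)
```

v=6: not <5, s = 1-6 = -5
v=0: <5, s = (-5)*2+0 = -10
v=1: <5, s = (-10)*2+1 = -19
v=13: not <5, s = (-19)-13 = -32
v=0: <5, s = (-32)*2+0 = -64
v=1: <5, s = (-64)*2+1 = -127
v=14: not <5, s = (-127)-14 = -141
v=0: <5, s = (-141)*2+0 = -282
v=3: <5, s = (-282)*2+3 = -561

-561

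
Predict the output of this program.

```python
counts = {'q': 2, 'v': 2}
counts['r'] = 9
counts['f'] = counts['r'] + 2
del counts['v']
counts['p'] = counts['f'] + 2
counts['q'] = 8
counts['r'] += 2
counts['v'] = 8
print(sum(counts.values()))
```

51

counts['r'] = 9 → {'q': 2, 'v': 2, 'r': 9}
counts['f'] = counts['r']+2 = 11 → {'q': 2, 'v': 2, 'r': 9, 'f': 11}
del 'v' → {'q': 2, 'r': 9, 'f': 11}
counts['p'] = counts['f']+2 = 13 → {'q': 2, 'r': 9, 'f': 11, 'p': 13}
counts['q'] = 8 → {'q': 8, 'r': 9, 'f': 11, 'p': 13}
counts['r'] = 9+2 = 11 → {'q': 8, 'r': 11, 'f': 11, 'p': 13}
counts['v'] = 8 → {'q': 8, 'r': 11, 'f': 11, 'p': 13, 'v': 8}
sum of values = 51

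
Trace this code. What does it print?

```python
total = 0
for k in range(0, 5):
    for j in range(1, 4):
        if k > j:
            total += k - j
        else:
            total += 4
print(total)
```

46

k=0,j=1: not 0>1, total = 0+4 = 4
k=0,j=2: not 0>2, total = 4+4 = 8
k=0,j=3: not 0>3, total = 8+4 = 12
k=1,j=1: not 1>1, total = 12+4 = 16
k=1,j=2: not 1>2, total = 16+4 = 20
k=1,j=3: not 1>3, total = 20+4 = 24
k=2,j=1: 2>1, total = 24+1 = 25
k=2,j=2: not 2>2, total = 25+4 = 29
k=2,j=3: not 2>3, total = 29+4 = 33
k=3,j=1: 3>1, total = 33+2 = 35
k=3,j=2: 3>2, total = 35+1 = 36
k=3,j=3: not 3>3, total = 36+4 = 40
k=4,j=1: 4>1, total = 40+3 = 43
k=4,j=2: 4>2, total = 43+2 = 45
k=4,j=3: 4>3, total = 45+1 = 46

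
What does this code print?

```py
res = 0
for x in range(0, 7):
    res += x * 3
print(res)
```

63

x=0: res = 0+0*3 = 0
x=1: res = 0+1*3 = 3
x=2: res = 3+2*3 = 9
x=3: res = 9+3*3 = 18
x=4: res = 18+4*3 = 30
x=5: res = 30+5*3 = 45
x=6: res = 45+6*3 = 63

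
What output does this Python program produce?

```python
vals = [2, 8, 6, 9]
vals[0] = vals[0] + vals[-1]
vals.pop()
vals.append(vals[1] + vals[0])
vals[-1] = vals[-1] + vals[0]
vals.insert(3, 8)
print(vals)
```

[11, 8, 6, 8, 30]

vals[0] = vals[0]+vals[-1] = 2+9 = 11 → [11, 8, 6, 9]
pop() removes 9 → [11, 8, 6]
append vals[1]+vals[0] = 8+11 = 19 → [11, 8, 6, 19]
vals[-1] = vals[-1]+vals[0] = 19+11 = 30 → [11, 8, 6, 30]
insert 8 at 3 → [11, 8, 6, 8, 30]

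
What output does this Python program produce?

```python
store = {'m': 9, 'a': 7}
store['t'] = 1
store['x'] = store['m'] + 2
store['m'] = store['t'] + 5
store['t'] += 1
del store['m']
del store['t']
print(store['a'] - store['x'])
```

-4

store['t'] = 1 → {'m': 9, 'a': 7, 't': 1}
store['x'] = store['m']+2 = 11 → {'m': 9, 'a': 7, 't': 1, 'x': 11}
store['m'] = store['t']+5 = 6 → {'m': 6, 'a': 7, 't': 1, 'x': 11}
store['t'] = 1+1 = 2 → {'m': 6, 'a': 7, 't': 2, 'x': 11}
del 'm' → {'a': 7, 't': 2, 'x': 11}
del 't' → {'a': 7, 'x': 11}
store['a']-store['x'] = 7-11 = -4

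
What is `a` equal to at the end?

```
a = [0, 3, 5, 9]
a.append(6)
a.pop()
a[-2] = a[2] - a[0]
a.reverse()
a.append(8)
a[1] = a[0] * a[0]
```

append 6 → [0, 3, 5, 9, 6]
pop() removes 6 → [0, 3, 5, 9]
a[-2] = a[2]-a[0] = 5-0 = 5 → [0, 3, 5, 9]
reverse → [9, 5, 3, 0]
append 8 → [9, 5, 3, 0, 8]
a[1] = a[0]*a[0] = 9*9 = 81 → [9, 81, 3, 0, 8]

[9, 81, 3, 0, 8]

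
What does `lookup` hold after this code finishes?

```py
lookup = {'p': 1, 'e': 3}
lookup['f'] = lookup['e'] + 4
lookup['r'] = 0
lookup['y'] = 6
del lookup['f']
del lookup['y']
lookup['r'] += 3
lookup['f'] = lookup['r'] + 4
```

{'p': 1, 'e': 3, 'r': 3, 'f': 7}

lookup['f'] = lookup['e']+4 = 7 → {'p': 1, 'e': 3, 'f': 7}
lookup['r'] = 0 → {'p': 1, 'e': 3, 'f': 7, 'r': 0}
lookup['y'] = 6 → {'p': 1, 'e': 3, 'f': 7, 'r': 0, 'y': 6}
del 'f' → {'p': 1, 'e': 3, 'r': 0, 'y': 6}
del 'y' → {'p': 1, 'e': 3, 'r': 0}
lookup['r'] = 0+3 = 3 → {'p': 1, 'e': 3, 'r': 3}
lookup['f'] = lookup['r']+4 = 7 → {'p': 1, 'e': 3, 'r': 3, 'f': 7}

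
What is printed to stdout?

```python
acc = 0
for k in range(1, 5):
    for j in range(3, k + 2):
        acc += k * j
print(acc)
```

k=2,j=3: acc = 0+6 = 6
k=3,j=3: acc = 6+9 = 15
k=3,j=4: acc = 15+12 = 27
k=4,j=3: acc = 27+12 = 39
k=4,j=4: acc = 39+16 = 55
k=4,j=5: acc = 55+20 = 75

75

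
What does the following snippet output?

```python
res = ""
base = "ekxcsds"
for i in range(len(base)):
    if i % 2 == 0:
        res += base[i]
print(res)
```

i=0: add 'e' → 'e'
i=1: skip
i=2: add 'x' → 'ex'
i=3: skip
i=4: add 's' → 'exs'
i=5: skip
i=6: add 's' → 'exss'

exss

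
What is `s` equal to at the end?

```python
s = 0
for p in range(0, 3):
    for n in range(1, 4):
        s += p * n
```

p=0,n=1: s = 0+0 = 0
p=0,n=2: s = 0+0 = 0
p=0,n=3: s = 0+0 = 0
p=1,n=1: s = 0+1 = 1
p=1,n=2: s = 1+2 = 3
p=1,n=3: s = 3+3 = 6
p=2,n=1: s = 6+2 = 8
p=2,n=2: s = 8+4 = 12
p=2,n=3: s = 12+6 = 18

18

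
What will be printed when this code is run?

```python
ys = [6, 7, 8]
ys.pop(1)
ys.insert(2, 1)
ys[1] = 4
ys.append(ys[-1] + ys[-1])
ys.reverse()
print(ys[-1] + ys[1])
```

pop(1) removes 7 → [6, 8]
insert 1 at 2 → [6, 8, 1]
ys[1] = 4 → [6, 4, 1]
append ys[-1]+ys[-1] = 1+1 = 2 → [6, 4, 1, 2]
reverse → [2, 1, 4, 6]
ys[-1]+ys[1] = 6+1 = 7

7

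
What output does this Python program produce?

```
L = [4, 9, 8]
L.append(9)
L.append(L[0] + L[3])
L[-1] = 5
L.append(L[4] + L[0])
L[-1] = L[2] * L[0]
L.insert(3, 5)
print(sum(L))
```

72

append 9 → [4, 9, 8, 9]
append L[0]+L[3] = 4+9 = 13 → [4, 9, 8, 9, 13]
L[-1] = 5 → [4, 9, 8, 9, 5]
append L[4]+L[0] = 5+4 = 9 → [4, 9, 8, 9, 5, 9]
L[-1] = L[2]*L[0] = 8*4 = 32 → [4, 9, 8, 9, 5, 32]
insert 5 at 3 → [4, 9, 8, 5, 9, 5, 32]
sum = 72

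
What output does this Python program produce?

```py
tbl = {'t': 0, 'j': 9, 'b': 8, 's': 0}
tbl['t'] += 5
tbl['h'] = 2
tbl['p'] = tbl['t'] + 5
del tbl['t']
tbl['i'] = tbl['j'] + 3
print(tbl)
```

{'j': 9, 'b': 8, 's': 0, 'h': 2, 'p': 10, 'i': 12}

tbl['t'] = 0+5 = 5 → {'t': 5, 'j': 9, 'b': 8, 's': 0}
tbl['h'] = 2 → {'t': 5, 'j': 9, 'b': 8, 's': 0, 'h': 2}
tbl['p'] = tbl['t']+5 = 10 → {'t': 5, 'j': 9, 'b': 8, 's': 0, 'h': 2, 'p': 10}
del 't' → {'j': 9, 'b': 8, 's': 0, 'h': 2, 'p': 10}
tbl['i'] = tbl['j']+3 = 12 → {'j': 9, 'b': 8, 's': 0, 'h': 2, 'p': 10, 'i': 12}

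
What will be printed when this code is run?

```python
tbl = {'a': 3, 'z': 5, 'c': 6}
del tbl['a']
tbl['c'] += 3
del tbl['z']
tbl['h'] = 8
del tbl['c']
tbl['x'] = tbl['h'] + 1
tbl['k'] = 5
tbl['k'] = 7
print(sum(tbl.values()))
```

del 'a' → {'z': 5, 'c': 6}
tbl['c'] = 6+3 = 9 → {'z': 5, 'c': 9}
del 'z' → {'c': 9}
tbl['h'] = 8 → {'c': 9, 'h': 8}
del 'c' → {'h': 8}
tbl['x'] = tbl['h']+1 = 9 → {'h': 8, 'x': 9}
tbl['k'] = 5 → {'h': 8, 'x': 9, 'k': 5}
tbl['k'] = 7 → {'h': 8, 'x': 9, 'k': 7}
sum of values = 24

24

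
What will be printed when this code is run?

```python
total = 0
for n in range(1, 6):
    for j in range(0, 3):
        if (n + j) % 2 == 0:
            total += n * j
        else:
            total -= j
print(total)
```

n=1,j=0: odd sum, total = 0-0 = 0
n=1,j=1: even sum, total = 0+1 = 1
n=1,j=2: odd sum, total = 1-2 = -1
n=2,j=0: even sum, total = (-1)+0 = -1
n=2,j=1: odd sum, total = (-1)-1 = -2
n=2,j=2: even sum, total = (-2)+4 = 2
n=3,j=0: odd sum, total = 2-0 = 2
n=3,j=1: even sum, total = 2+3 = 5
n=3,j=2: odd sum, total = 5-2 = 3
n=4,j=0: even sum, total = 3+0 = 3
n=4,j=1: odd sum, total = 3-1 = 2
n=4,j=2: even sum, total = 2+8 = 10
n=5,j=0: odd sum, total = 10-0 = 10
n=5,j=1: even sum, total = 10+5 = 15
n=5,j=2: odd sum, total = 15-2 = 13

13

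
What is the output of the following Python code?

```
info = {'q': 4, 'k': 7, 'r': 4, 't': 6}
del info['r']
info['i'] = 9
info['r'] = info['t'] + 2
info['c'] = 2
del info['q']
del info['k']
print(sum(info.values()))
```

25

del 'r' → {'q': 4, 'k': 7, 't': 6}
info['i'] = 9 → {'q': 4, 'k': 7, 't': 6, 'i': 9}
info['r'] = info['t']+2 = 8 → {'q': 4, 'k': 7, 't': 6, 'i': 9, 'r': 8}
info['c'] = 2 → {'q': 4, 'k': 7, 't': 6, 'i': 9, 'r': 8, 'c': 2}
del 'q' → {'k': 7, 't': 6, 'i': 9, 'r': 8, 'c': 2}
del 'k' → {'t': 6, 'i': 9, 'r': 8, 'c': 2}
sum of values = 25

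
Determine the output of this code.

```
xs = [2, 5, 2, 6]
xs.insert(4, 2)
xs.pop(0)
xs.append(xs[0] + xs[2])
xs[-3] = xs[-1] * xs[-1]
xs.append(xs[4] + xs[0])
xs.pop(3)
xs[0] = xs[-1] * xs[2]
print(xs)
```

insert 2 at 4 → [2, 5, 2, 6, 2]
pop(0) removes 2 → [5, 2, 6, 2]
append xs[0]+xs[2] = 5+6 = 11 → [5, 2, 6, 2, 11]
xs[-3] = xs[-1]*xs[-1] = 11*11 = 121 → [5, 2, 121, 2, 11]
append xs[4]+xs[0] = 11+5 = 16 → [5, 2, 121, 2, 11, 16]
pop(3) removes 2 → [5, 2, 121, 11, 16]
xs[0] = xs[-1]*xs[2] = 16*121 = 1936 → [1936, 2, 121, 11, 16]

[1936, 2, 121, 11, 16]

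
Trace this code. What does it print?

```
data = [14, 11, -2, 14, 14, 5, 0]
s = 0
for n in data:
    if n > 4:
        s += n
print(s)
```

n=14: >4, s = 0+14 = 14
n=11: >4, s = 14+11 = 25
n=-2: not >4
n=14: >4, s = 25+14 = 39
n=14: >4, s = 39+14 = 53
n=5: >4, s = 53+5 = 58
n=0: not >4

58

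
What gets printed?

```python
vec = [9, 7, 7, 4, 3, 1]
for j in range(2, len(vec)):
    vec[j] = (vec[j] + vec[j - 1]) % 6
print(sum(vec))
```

j=2: vec[2] = (7+7)%6 = 2 → [9, 7, 2, 4, 3, 1]
j=3: vec[3] = (4+2)%6 = 0 → [9, 7, 2, 0, 3, 1]
j=4: vec[4] = (3+0)%6 = 3 → [9, 7, 2, 0, 3, 1]
j=5: vec[5] = (1+3)%6 = 4 → [9, 7, 2, 0, 3, 4]
sum = 25

25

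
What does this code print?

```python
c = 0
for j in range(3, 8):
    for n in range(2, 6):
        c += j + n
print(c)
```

170

j=3,n=2: c = 0+5 = 5
j=3,n=3: c = 5+6 = 11
j=3,n=4: c = 11+7 = 18
j=3,n=5: c = 18+8 = 26
j=4,n=2: c = 26+6 = 32
j=4,n=3: c = 32+7 = 39
j=4,n=4: c = 39+8 = 47
j=4,n=5: c = 47+9 = 56
j=5,n=2: c = 56+7 = 63
j=5,n=3: c = 63+8 = 71
j=5,n=4: c = 71+9 = 80
j=5,n=5: c = 80+10 = 90
j=6,n=2: c = 90+8 = 98
j=6,n=3: c = 98+9 = 107
j=6,n=4: c = 107+10 = 117
j=6,n=5: c = 117+11 = 128
j=7,n=2: c = 128+9 = 137
j=7,n=3: c = 137+10 = 147
j=7,n=4: c = 147+11 = 158
j=7,n=5: c = 158+12 = 170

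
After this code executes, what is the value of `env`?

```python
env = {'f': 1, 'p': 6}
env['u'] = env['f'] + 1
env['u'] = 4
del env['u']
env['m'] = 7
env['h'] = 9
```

env['u'] = env['f']+1 = 2 → {'f': 1, 'p': 6, 'u': 2}
env['u'] = 4 → {'f': 1, 'p': 6, 'u': 4}
del 'u' → {'f': 1, 'p': 6}
env['m'] = 7 → {'f': 1, 'p': 6, 'm': 7}
env['h'] = 9 → {'f': 1, 'p': 6, 'm': 7, 'h': 9}

{'f': 1, 'p': 6, 'm': 7, 'h': 9}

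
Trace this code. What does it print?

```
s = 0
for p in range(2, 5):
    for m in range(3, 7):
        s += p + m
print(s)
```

p=2,m=3: s = 0+5 = 5
p=2,m=4: s = 5+6 = 11
p=2,m=5: s = 11+7 = 18
p=2,m=6: s = 18+8 = 26
p=3,m=3: s = 26+6 = 32
p=3,m=4: s = 32+7 = 39
p=3,m=5: s = 39+8 = 47
p=3,m=6: s = 47+9 = 56
p=4,m=3: s = 56+7 = 63
p=4,m=4: s = 63+8 = 71
p=4,m=5: s = 71+9 = 80
p=4,m=6: s = 80+10 = 90

90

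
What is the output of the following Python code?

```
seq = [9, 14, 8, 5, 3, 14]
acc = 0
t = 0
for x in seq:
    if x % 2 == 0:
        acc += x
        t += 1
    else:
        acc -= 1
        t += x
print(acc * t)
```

660

x=9: not even, acc = 0-1 = -1; t=9
x=14: even, acc = (-1)+14 = 13; t=10
x=8: even, acc = 13+8 = 21; t=11
x=5: not even, acc = 21-1 = 20; t=16
x=3: not even, acc = 20-1 = 19; t=19
x=14: even, acc = 19+14 = 33; t=20
acc*t = 33*20 = 660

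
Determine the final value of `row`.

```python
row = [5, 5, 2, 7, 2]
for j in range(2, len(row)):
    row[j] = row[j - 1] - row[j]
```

[5, 5, 3, -4, -6]

j=2: row[2] = 5-2 = 3 → [5, 5, 3, 7, 2]
j=3: row[3] = 3-7 = -4 → [5, 5, 3, -4, 2]
j=4: row[4] = (-4)-2 = -6 → [5, 5, 3, -4, -6]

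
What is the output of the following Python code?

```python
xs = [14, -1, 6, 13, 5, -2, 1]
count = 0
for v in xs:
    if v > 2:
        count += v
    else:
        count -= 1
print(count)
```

35

v=14: >2, count = 0+14 = 14
v=-1: not >2, count = 14-1 = 13
v=6: >2, count = 13+6 = 19
v=13: >2, count = 19+13 = 32
v=5: >2, count = 32+5 = 37
v=-2: not >2, count = 37-1 = 36
v=1: not >2, count = 36-1 = 35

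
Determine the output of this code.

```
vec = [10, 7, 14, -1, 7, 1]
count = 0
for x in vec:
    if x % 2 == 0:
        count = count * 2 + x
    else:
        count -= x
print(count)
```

13

x=10: even, count = 0*2+10 = 10
x=7: not even, count = 10-7 = 3
x=14: even, count = 3*2+14 = 20
x=-1: not even, count = 20-(-1) = 21
x=7: not even, count = 21-7 = 14
x=1: not even, count = 14-1 = 13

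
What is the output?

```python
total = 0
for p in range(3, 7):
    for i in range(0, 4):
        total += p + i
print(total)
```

p=3,i=0: total = 0+3 = 3
p=3,i=1: total = 3+4 = 7
p=3,i=2: total = 7+5 = 12
p=3,i=3: total = 12+6 = 18
p=4,i=0: total = 18+4 = 22
p=4,i=1: total = 22+5 = 27
p=4,i=2: total = 27+6 = 33
p=4,i=3: total = 33+7 = 40
p=5,i=0: total = 40+5 = 45
p=5,i=1: total = 45+6 = 51
p=5,i=2: total = 51+7 = 58
p=5,i=3: total = 58+8 = 66
p=6,i=0: total = 66+6 = 72
p=6,i=1: total = 72+7 = 79
p=6,i=2: total = 79+8 = 87
p=6,i=3: total = 87+9 = 96

96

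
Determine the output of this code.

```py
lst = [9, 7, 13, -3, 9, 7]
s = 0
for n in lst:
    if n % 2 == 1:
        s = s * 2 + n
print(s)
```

n=9: odd, s = 0*2+9 = 9
n=7: odd, s = 9*2+7 = 25
n=13: odd, s = 25*2+13 = 63
n=-3: odd, s = 63*2+(-3) = 123
n=9: odd, s = 123*2+9 = 255
n=7: odd, s = 255*2+7 = 517

517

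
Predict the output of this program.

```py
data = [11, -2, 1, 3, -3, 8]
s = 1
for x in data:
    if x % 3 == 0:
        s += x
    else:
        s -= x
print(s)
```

x=11: not %3==0, s = 1-11 = -10
x=-2: not %3==0, s = (-10)-(-2) = -8
x=1: not %3==0, s = (-8)-1 = -9
x=3: %3==0, s = (-9)+3 = -6
x=-3: %3==0, s = (-6)+(-3) = -9
x=8: not %3==0, s = (-9)-8 = -17

-17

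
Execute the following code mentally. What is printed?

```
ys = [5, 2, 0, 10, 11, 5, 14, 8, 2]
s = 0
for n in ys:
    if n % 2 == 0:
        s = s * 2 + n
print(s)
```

218

n=5: not even
n=2: even, s = 0*2+2 = 2
n=0: even, s = 2*2+0 = 4
n=10: even, s = 4*2+10 = 18
n=11: not even
n=5: not even
n=14: even, s = 18*2+14 = 50
n=8: even, s = 50*2+8 = 108
n=2: even, s = 108*2+2 = 218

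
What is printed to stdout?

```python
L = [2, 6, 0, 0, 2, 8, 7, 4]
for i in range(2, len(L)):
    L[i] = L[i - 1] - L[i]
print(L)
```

i=2: L[2] = 6-0 = 6 → [2, 6, 6, 0, 2, 8, 7, 4]
i=3: L[3] = 6-0 = 6 → [2, 6, 6, 6, 2, 8, 7, 4]
i=4: L[4] = 6-2 = 4 → [2, 6, 6, 6, 4, 8, 7, 4]
i=5: L[5] = 4-8 = -4 → [2, 6, 6, 6, 4, -4, 7, 4]
i=6: L[6] = (-4)-7 = -11 → [2, 6, 6, 6, 4, -4, -11, 4]
i=7: L[7] = (-11)-4 = -15 → [2, 6, 6, 6, 4, -4, -11, -15]

[2, 6, 6, 6, 4, -4, -11, -15]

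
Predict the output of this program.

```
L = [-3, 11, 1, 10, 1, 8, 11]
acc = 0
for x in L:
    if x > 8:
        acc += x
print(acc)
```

x=-3: not >8
x=11: >8, acc = 0+11 = 11
x=1: not >8
x=10: >8, acc = 11+10 = 21
x=1: not >8
x=8: not >8
x=11: >8, acc = 21+11 = 32

32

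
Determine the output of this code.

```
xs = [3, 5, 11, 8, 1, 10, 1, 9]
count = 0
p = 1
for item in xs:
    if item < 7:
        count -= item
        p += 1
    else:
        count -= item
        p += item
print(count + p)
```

-5

item=3: <7, count = 0-3 = -3; p=2
item=5: <7, count = (-3)-5 = -8; p=3
item=11: not <7, count = (-8)-11 = -19; p=14
item=8: not <7, count = (-19)-8 = -27; p=22
item=1: <7, count = (-27)-1 = -28; p=23
item=10: not <7, count = (-28)-10 = -38; p=33
item=1: <7, count = (-38)-1 = -39; p=34
item=9: not <7, count = (-39)-9 = -48; p=43
count+p = (-48)+43 = -5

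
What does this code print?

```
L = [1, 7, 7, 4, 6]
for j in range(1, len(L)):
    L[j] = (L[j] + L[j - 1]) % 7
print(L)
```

[1, 1, 1, 5, 4]

j=1: L[1] = (7+1)%7 = 1 → [1, 1, 7, 4, 6]
j=2: L[2] = (7+1)%7 = 1 → [1, 1, 1, 4, 6]
j=3: L[3] = (4+1)%7 = 5 → [1, 1, 1, 5, 6]
j=4: L[4] = (6+5)%7 = 4 → [1, 1, 1, 5, 4]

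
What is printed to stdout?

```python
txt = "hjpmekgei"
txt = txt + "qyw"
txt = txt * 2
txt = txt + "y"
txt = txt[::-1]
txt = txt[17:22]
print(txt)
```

+ 'qyw' → 'hjpmekgeiqyw'
repeat ×2 → 'hjpmekgeiqywhjpmekgeiqyw'
+ 'y' → 'hjpmekgeiqywhjpmekgeiqywy'
reverse → 'ywyqiegkempjhwyqiegkempjh'
slice [17:22] → 'egkem'

egkem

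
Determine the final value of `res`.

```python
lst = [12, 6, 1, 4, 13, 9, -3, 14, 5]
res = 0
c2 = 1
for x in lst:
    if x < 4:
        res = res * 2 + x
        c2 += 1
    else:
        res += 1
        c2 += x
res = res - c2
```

x=12: not <4, res = 0+1 = 1; c2=13
x=6: not <4, res = 1+1 = 2; c2=19
x=1: <4, res = 2*2+1 = 5; c2=20
x=4: not <4, res = 5+1 = 6; c2=24
x=13: not <4, res = 6+1 = 7; c2=37
x=9: not <4, res = 7+1 = 8; c2=46
x=-3: <4, res = 8*2+(-3) = 13; c2=47
x=14: not <4, res = 13+1 = 14; c2=61
x=5: not <4, res = 14+1 = 15; c2=66
res-c2 = 15-66 = -51

-51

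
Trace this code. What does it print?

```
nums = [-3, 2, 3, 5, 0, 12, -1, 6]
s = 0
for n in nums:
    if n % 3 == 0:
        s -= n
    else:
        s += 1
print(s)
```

-15

n=-3: %3==0, s = 0-(-3) = 3
n=2: not %3==0, s = 3+1 = 4
n=3: %3==0, s = 4-3 = 1
n=5: not %3==0, s = 1+1 = 2
n=0: %3==0, s = 2-0 = 2
n=12: %3==0, s = 2-12 = -10
n=-1: not %3==0, s = (-10)+1 = -9
n=6: %3==0, s = (-9)-6 = -15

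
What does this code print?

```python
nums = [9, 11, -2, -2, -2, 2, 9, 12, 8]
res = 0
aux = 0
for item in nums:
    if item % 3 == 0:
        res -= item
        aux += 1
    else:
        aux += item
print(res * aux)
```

-540

item=9: %3==0, res = 0-9 = -9; aux=1
item=11: not %3==0; aux=12
item=-2: not %3==0; aux=10
item=-2: not %3==0; aux=8
item=-2: not %3==0; aux=6
item=2: not %3==0; aux=8
item=9: %3==0, res = (-9)-9 = -18; aux=9
item=12: %3==0, res = (-18)-12 = -30; aux=10
item=8: not %3==0; aux=18
res*aux = (-30)*18 = -540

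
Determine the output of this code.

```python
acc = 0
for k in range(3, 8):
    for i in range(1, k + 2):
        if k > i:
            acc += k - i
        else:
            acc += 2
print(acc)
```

75

k=3,i=1: 3>1, acc = 0+2 = 2
k=3,i=2: 3>2, acc = 2+1 = 3
k=3,i=3: not 3>3, acc = 3+2 = 5
k=3,i=4: not 3>4, acc = 5+2 = 7
k=4,i=1: 4>1, acc = 7+3 = 10
k=4,i=2: 4>2, acc = 10+2 = 12
k=4,i=3: 4>3, acc = 12+1 = 13
k=4,i=4: not 4>4, acc = 13+2 = 15
k=4,i=5: not 4>5, acc = 15+2 = 17
k=5,i=1: 5>1, acc = 17+4 = 21
k=5,i=2: 5>2, acc = 21+3 = 24
k=5,i=3: 5>3, acc = 24+2 = 26
k=5,i=4: 5>4, acc = 26+1 = 27
k=5,i=5: not 5>5, acc = 27+2 = 29
k=5,i=6: not 5>6, acc = 29+2 = 31
k=6,i=1: 6>1, acc = 31+5 = 36
k=6,i=2: 6>2, acc = 36+4 = 40
k=6,i=3: 6>3, acc = 40+3 = 43
k=6,i=4: 6>4, acc = 43+2 = 45
k=6,i=5: 6>5, acc = 45+1 = 46
k=6,i=6: not 6>6, acc = 46+2 = 48
k=6,i=7: not 6>7, acc = 48+2 = 50
k=7,i=1: 7>1, acc = 50+6 = 56
k=7,i=2: 7>2, acc = 56+5 = 61
k=7,i=3: 7>3, acc = 61+4 = 65
k=7,i=4: 7>4, acc = 65+3 = 68
k=7,i=5: 7>5, acc = 68+2 = 70
k=7,i=6: 7>6, acc = 70+1 = 71
k=7,i=7: not 7>7, acc = 71+2 = 73
k=7,i=8: not 7>8, acc = 73+2 = 75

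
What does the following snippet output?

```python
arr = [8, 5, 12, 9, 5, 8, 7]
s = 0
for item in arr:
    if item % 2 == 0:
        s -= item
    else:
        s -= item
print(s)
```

item=8: even, s = 0-8 = -8
item=5: not even, s = (-8)-5 = -13
item=12: even, s = (-13)-12 = -25
item=9: not even, s = (-25)-9 = -34
item=5: not even, s = (-34)-5 = -39
item=8: even, s = (-39)-8 = -47
item=7: not even, s = (-47)-7 = -54

-54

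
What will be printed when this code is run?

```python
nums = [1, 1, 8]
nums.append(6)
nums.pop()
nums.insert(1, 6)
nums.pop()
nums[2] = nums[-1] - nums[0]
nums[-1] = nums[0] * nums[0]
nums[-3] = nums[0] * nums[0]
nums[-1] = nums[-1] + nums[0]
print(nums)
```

append 6 → [1, 1, 8, 6]
pop() removes 6 → [1, 1, 8]
insert 6 at 1 → [1, 6, 1, 8]
pop() removes 8 → [1, 6, 1]
nums[2] = nums[-1]-nums[0] = 1-1 = 0 → [1, 6, 0]
nums[-1] = nums[0]*nums[0] = 1*1 = 1 → [1, 6, 1]
nums[-3] = nums[0]*nums[0] = 1*1 = 1 → [1, 6, 1]
nums[-1] = nums[-1]+nums[0] = 1+1 = 2 → [1, 6, 2]

[1, 6, 2]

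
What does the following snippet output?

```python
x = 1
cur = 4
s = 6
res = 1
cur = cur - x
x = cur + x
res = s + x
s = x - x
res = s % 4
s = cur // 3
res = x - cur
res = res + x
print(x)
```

cur = 4-1 = 3
x = 3+1 = 4
res = 6+4 = 10
s = 4-4 = 0
res = 0%4 = 0
s = 3//3 = 1
res = 4-3 = 1
res = 1+4 = 5

4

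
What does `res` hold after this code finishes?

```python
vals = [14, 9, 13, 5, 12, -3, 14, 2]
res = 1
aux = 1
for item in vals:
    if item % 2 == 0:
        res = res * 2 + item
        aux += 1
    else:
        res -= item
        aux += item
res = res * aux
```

58

item=14: even, res = 1*2+14 = 16; aux=2
item=9: not even, res = 16-9 = 7; aux=11
item=13: not even, res = 7-13 = -6; aux=24
item=5: not even, res = (-6)-5 = -11; aux=29
item=12: even, res = (-11)*2+12 = -10; aux=30
item=-3: not even, res = (-10)-(-3) = -7; aux=27
item=14: even, res = (-7)*2+14 = 0; aux=28
item=2: even, res = 0*2+2 = 2; aux=29
res*aux = 2*29 = 58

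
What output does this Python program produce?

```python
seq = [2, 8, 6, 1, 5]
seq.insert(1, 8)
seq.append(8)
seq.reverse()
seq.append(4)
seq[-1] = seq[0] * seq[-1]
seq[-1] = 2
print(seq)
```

insert 8 at 1 → [2, 8, 8, 6, 1, 5]
append 8 → [2, 8, 8, 6, 1, 5, 8]
reverse → [8, 5, 1, 6, 8, 8, 2]
append 4 → [8, 5, 1, 6, 8, 8, 2, 4]
seq[-1] = seq[0]*seq[-1] = 8*4 = 32 → [8, 5, 1, 6, 8, 8, 2, 32]
seq[-1] = 2 → [8, 5, 1, 6, 8, 8, 2, 2]

[8, 5, 1, 6, 8, 8, 2, 2]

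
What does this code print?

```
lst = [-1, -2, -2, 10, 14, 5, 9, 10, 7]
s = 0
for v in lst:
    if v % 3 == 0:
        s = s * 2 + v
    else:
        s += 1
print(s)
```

v=-1: not %3==0, s = 0+1 = 1
v=-2: not %3==0, s = 1+1 = 2
v=-2: not %3==0, s = 2+1 = 3
v=10: not %3==0, s = 3+1 = 4
v=14: not %3==0, s = 4+1 = 5
v=5: not %3==0, s = 5+1 = 6
v=9: %3==0, s = 6*2+9 = 21
v=10: not %3==0, s = 21+1 = 22
v=7: not %3==0, s = 22+1 = 23

23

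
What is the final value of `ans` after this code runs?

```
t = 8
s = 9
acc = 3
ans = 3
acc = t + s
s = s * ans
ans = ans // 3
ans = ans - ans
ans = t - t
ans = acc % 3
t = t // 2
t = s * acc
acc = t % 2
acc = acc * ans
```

acc = 8+9 = 17
s = 9*3 = 27
ans = 3//3 = 1
ans = 1-1 = 0
ans = 8-8 = 0
ans = 17%3 = 2
t = 8//2 = 4
t = 27*17 = 459
acc = 459%2 = 1
acc = 1*2 = 2

2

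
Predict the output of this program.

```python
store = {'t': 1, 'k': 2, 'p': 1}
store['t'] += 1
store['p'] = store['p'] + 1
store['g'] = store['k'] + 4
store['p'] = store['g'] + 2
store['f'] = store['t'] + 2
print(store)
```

{'t': 2, 'k': 2, 'p': 8, 'g': 6, 'f': 4}

store['t'] = 1+1 = 2 → {'t': 2, 'k': 2, 'p': 1}
store['p'] = store['p']+1 = 2 → {'t': 2, 'k': 2, 'p': 2}
store['g'] = store['k']+4 = 6 → {'t': 2, 'k': 2, 'p': 2, 'g': 6}
store['p'] = store['g']+2 = 8 → {'t': 2, 'k': 2, 'p': 8, 'g': 6}
store['f'] = store['t']+2 = 4 → {'t': 2, 'k': 2, 'p': 8, 'g': 6, 'f': 4}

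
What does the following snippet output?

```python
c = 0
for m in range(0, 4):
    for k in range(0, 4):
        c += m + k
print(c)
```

48

m=0,k=0: c = 0+0 = 0
m=0,k=1: c = 0+1 = 1
m=0,k=2: c = 1+2 = 3
m=0,k=3: c = 3+3 = 6
m=1,k=0: c = 6+1 = 7
m=1,k=1: c = 7+2 = 9
m=1,k=2: c = 9+3 = 12
m=1,k=3: c = 12+4 = 16
m=2,k=0: c = 16+2 = 18
m=2,k=1: c = 18+3 = 21
m=2,k=2: c = 21+4 = 25
m=2,k=3: c = 25+5 = 30
m=3,k=0: c = 30+3 = 33
m=3,k=1: c = 33+4 = 37
m=3,k=2: c = 37+5 = 42
m=3,k=3: c = 42+6 = 48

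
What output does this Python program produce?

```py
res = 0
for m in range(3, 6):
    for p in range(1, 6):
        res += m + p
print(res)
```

105

m=3,p=1: res = 0+4 = 4
m=3,p=2: res = 4+5 = 9
m=3,p=3: res = 9+6 = 15
m=3,p=4: res = 15+7 = 22
m=3,p=5: res = 22+8 = 30
m=4,p=1: res = 30+5 = 35
m=4,p=2: res = 35+6 = 41
m=4,p=3: res = 41+7 = 48
m=4,p=4: res = 48+8 = 56
m=4,p=5: res = 56+9 = 65
m=5,p=1: res = 65+6 = 71
m=5,p=2: res = 71+7 = 78
m=5,p=3: res = 78+8 = 86
m=5,p=4: res = 86+9 = 95
m=5,p=5: res = 95+10 = 105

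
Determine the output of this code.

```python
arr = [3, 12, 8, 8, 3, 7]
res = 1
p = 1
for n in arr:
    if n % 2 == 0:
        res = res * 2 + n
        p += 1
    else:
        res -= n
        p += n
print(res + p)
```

n=3: not even, res = 1-3 = -2; p=4
n=12: even, res = (-2)*2+12 = 8; p=5
n=8: even, res = 8*2+8 = 24; p=6
n=8: even, res = 24*2+8 = 56; p=7
n=3: not even, res = 56-3 = 53; p=10
n=7: not even, res = 53-7 = 46; p=17
res+p = 46+17 = 63

63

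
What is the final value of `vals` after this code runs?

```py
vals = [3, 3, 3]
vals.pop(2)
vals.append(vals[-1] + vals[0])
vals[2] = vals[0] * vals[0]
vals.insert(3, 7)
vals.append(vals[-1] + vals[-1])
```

[3, 3, 9, 7, 14]

pop(2) removes 3 → [3, 3]
append vals[-1]+vals[0] = 3+3 = 6 → [3, 3, 6]
vals[2] = vals[0]*vals[0] = 3*3 = 9 → [3, 3, 9]
insert 7 at 3 → [3, 3, 9, 7]
append vals[-1]+vals[-1] = 7+7 = 14 → [3, 3, 9, 7, 14]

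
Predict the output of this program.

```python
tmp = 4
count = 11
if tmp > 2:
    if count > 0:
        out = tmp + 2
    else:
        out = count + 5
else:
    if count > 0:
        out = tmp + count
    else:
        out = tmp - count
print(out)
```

6

tmp=4, count=11
tmp > 2 is True; count > 0 is True
→ out = tmp + 2 = 6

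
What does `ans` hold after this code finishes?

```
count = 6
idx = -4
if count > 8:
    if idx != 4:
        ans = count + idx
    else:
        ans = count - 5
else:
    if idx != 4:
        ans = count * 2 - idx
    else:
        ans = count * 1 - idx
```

16

count=6, idx=-4
count > 8 is False; idx != 4 is True
→ ans = count * 2 - idx = 16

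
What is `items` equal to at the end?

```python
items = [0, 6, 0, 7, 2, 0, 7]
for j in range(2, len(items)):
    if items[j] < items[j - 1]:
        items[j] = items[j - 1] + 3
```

j=2: 0<6, items[2] = 6+3 = 9 → [0, 6, 9, 7, 2, 0, 7]
j=3: 7<9, items[3] = 9+3 = 12 → [0, 6, 9, 12, 2, 0, 7]
j=4: 2<12, items[4] = 12+3 = 15 → [0, 6, 9, 12, 15, 0, 7]
j=5: 0<15, items[5] = 15+3 = 18 → [0, 6, 9, 12, 15, 18, 7]
j=6: 7<18, items[6] = 18+3 = 21 → [0, 6, 9, 12, 15, 18, 21]

[0, 6, 9, 12, 15, 18, 21]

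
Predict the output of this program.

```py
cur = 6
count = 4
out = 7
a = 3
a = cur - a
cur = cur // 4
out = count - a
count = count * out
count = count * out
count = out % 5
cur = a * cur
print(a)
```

3

a = 6-3 = 3
cur = 6//4 = 1
out = 4-3 = 1
count = 4*1 = 4
count = 4*1 = 4
count = 1%5 = 1
cur = 3*1 = 3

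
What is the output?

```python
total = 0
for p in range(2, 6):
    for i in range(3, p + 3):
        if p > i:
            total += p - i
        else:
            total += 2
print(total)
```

26

p=2,i=3: not 2>3, total = 0+2 = 2
p=2,i=4: not 2>4, total = 2+2 = 4
p=3,i=3: not 3>3, total = 4+2 = 6
p=3,i=4: not 3>4, total = 6+2 = 8
p=3,i=5: not 3>5, total = 8+2 = 10
p=4,i=3: 4>3, total = 10+1 = 11
p=4,i=4: not 4>4, total = 11+2 = 13
p=4,i=5: not 4>5, total = 13+2 = 15
p=4,i=6: not 4>6, total = 15+2 = 17
p=5,i=3: 5>3, total = 17+2 = 19
p=5,i=4: 5>4, total = 19+1 = 20
p=5,i=5: not 5>5, total = 20+2 = 22
p=5,i=6: not 5>6, total = 22+2 = 24
p=5,i=7: not 5>7, total = 24+2 = 26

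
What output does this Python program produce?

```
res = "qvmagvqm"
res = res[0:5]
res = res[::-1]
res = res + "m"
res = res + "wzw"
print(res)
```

slice [0:5] → 'qvmag'
reverse → 'gamvq'
+ 'm' → 'gamvqm'
+ 'wzw' → 'gamvqmwzw'

gamvqmwzw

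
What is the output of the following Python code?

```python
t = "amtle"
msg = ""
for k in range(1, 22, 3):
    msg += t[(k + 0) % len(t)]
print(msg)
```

metalme

k=1: add t[1]='m' → 'm'
k=4: add t[4]='e' → 'me'
k=7: add t[2]='t' → 'met'
k=10: add t[0]='a' → 'meta'
k=13: add t[3]='l' → 'metal'
k=16: add t[1]='m' → 'metalm'
k=19: add t[4]='e' → 'metalme'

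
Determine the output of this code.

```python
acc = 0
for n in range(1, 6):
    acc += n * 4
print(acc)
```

60

n=1: acc = 0+1*4 = 4
n=2: acc = 4+2*4 = 12
n=3: acc = 12+3*4 = 24
n=4: acc = 24+4*4 = 40
n=5: acc = 40+5*4 = 60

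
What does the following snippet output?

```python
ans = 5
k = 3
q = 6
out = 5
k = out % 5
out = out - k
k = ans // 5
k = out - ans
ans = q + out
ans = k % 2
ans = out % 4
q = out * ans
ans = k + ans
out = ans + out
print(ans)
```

k = 5%5 = 0
out = 5-0 = 5
k = 5//5 = 1
k = 5-5 = 0
ans = 6+5 = 11
ans = 0%2 = 0
ans = 5%4 = 1
q = 5*1 = 5
ans = 0+1 = 1
out = 1+5 = 6

1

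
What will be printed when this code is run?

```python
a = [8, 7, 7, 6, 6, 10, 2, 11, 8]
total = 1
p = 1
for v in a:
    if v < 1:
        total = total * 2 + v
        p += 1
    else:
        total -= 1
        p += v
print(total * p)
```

-528

v=8: not <1, total = 1-1 = 0; p=9
v=7: not <1, total = 0-1 = -1; p=16
v=7: not <1, total = (-1)-1 = -2; p=23
v=6: not <1, total = (-2)-1 = -3; p=29
v=6: not <1, total = (-3)-1 = -4; p=35
v=10: not <1, total = (-4)-1 = -5; p=45
v=2: not <1, total = (-5)-1 = -6; p=47
v=11: not <1, total = (-6)-1 = -7; p=58
v=8: not <1, total = (-7)-1 = -8; p=66
total*p = (-8)*66 = -528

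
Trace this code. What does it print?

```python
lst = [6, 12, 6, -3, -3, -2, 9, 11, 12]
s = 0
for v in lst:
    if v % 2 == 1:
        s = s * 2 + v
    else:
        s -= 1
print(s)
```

-60

v=6: not odd, s = 0-1 = -1
v=12: not odd, s = (-1)-1 = -2
v=6: not odd, s = (-2)-1 = -3
v=-3: odd, s = (-3)*2+(-3) = -9
v=-3: odd, s = (-9)*2+(-3) = -21
v=-2: not odd, s = (-21)-1 = -22
v=9: odd, s = (-22)*2+9 = -35
v=11: odd, s = (-35)*2+11 = -59
v=12: not odd, s = (-59)-1 = -60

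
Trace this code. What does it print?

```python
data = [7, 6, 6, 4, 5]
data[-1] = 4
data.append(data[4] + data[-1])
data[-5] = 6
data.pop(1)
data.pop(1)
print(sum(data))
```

data[-1] = 4 → [7, 6, 6, 4, 4]
append data[4]+data[-1] = 4+4 = 8 → [7, 6, 6, 4, 4, 8]
data[-5] = 6 → [7, 6, 6, 4, 4, 8]
pop(1) removes 6 → [7, 6, 4, 4, 8]
pop(1) removes 6 → [7, 4, 4, 8]
sum = 23

23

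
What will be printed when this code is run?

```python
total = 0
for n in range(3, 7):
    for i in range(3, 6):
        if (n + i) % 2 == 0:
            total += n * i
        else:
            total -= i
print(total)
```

n=3,i=3: even sum, total = 0+9 = 9
n=3,i=4: odd sum, total = 9-4 = 5
n=3,i=5: even sum, total = 5+15 = 20
n=4,i=3: odd sum, total = 20-3 = 17
n=4,i=4: even sum, total = 17+16 = 33
n=4,i=5: odd sum, total = 33-5 = 28
n=5,i=3: even sum, total = 28+15 = 43
n=5,i=4: odd sum, total = 43-4 = 39
n=5,i=5: even sum, total = 39+25 = 64
n=6,i=3: odd sum, total = 64-3 = 61
n=6,i=4: even sum, total = 61+24 = 85
n=6,i=5: odd sum, total = 85-5 = 80

80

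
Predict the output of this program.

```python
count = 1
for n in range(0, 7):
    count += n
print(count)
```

22

n=0: count = 1+0 = 1
n=1: count = 1+1 = 2
n=2: count = 2+2 = 4
n=3: count = 4+3 = 7
n=4: count = 7+4 = 11
n=5: count = 11+5 = 16
n=6: count = 16+6 = 22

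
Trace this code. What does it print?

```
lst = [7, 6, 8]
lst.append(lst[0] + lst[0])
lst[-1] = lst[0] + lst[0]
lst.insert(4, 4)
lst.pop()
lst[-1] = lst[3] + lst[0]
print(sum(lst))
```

append lst[0]+lst[0] = 7+7 = 14 → [7, 6, 8, 14]
lst[-1] = lst[0]+lst[0] = 7+7 = 14 → [7, 6, 8, 14]
insert 4 at 4 → [7, 6, 8, 14, 4]
pop() removes 4 → [7, 6, 8, 14]
lst[-1] = lst[3]+lst[0] = 14+7 = 21 → [7, 6, 8, 21]
sum = 42

42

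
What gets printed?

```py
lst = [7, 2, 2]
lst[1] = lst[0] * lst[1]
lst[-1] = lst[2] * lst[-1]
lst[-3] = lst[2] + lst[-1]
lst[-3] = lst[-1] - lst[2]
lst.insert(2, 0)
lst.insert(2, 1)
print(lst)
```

[0, 14, 1, 0, 4]

lst[1] = lst[0]*lst[1] = 7*2 = 14 → [7, 14, 2]
lst[-1] = lst[2]*lst[-1] = 2*2 = 4 → [7, 14, 4]
lst[-3] = lst[2]+lst[-1] = 4+4 = 8 → [8, 14, 4]
lst[-3] = lst[-1]-lst[2] = 4-4 = 0 → [0, 14, 4]
insert 0 at 2 → [0, 14, 0, 4]
insert 1 at 2 → [0, 14, 1, 0, 4]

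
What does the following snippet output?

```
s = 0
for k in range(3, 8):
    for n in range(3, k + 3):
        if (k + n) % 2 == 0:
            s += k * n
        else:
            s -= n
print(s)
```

k=3,n=3: even sum, s = 0+9 = 9
k=3,n=4: odd sum, s = 9-4 = 5
k=3,n=5: even sum, s = 5+15 = 20
k=4,n=3: odd sum, s = 20-3 = 17
k=4,n=4: even sum, s = 17+16 = 33
k=4,n=5: odd sum, s = 33-5 = 28
k=4,n=6: even sum, s = 28+24 = 52
k=5,n=3: even sum, s = 52+15 = 67
k=5,n=4: odd sum, s = 67-4 = 63
k=5,n=5: even sum, s = 63+25 = 88
k=5,n=6: odd sum, s = 88-6 = 82
k=5,n=7: even sum, s = 82+35 = 117
k=6,n=3: odd sum, s = 117-3 = 114
k=6,n=4: even sum, s = 114+24 = 138
k=6,n=5: odd sum, s = 138-5 = 133
k=6,n=6: even sum, s = 133+36 = 169
k=6,n=7: odd sum, s = 169-7 = 162
k=6,n=8: even sum, s = 162+48 = 210
k=7,n=3: even sum, s = 210+21 = 231
k=7,n=4: odd sum, s = 231-4 = 227
k=7,n=5: even sum, s = 227+35 = 262
k=7,n=6: odd sum, s = 262-6 = 256
k=7,n=7: even sum, s = 256+49 = 305
k=7,n=8: odd sum, s = 305-8 = 297
k=7,n=9: even sum, s = 297+63 = 360

360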